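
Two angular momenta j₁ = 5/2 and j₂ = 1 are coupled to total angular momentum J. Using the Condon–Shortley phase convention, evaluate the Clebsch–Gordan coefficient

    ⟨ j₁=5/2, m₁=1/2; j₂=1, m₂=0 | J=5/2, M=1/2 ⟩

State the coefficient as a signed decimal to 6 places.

j₁+j₂−J=1  J+j₁−j₂=4  J−j₁+j₂=1  j₁+j₂+J+1=7
(j₁±m₁, j₂±m₂, J±M) = (3,2,1,1,3,2)
P² = 144/35
sum k=0..1:
  [0] +1/4 = 1/4
  [1] −1/6 = -1/6
S = 1/12
C² = P²·S² = 1/35 ; C = +0.169031

+√(1/35) = +0.169031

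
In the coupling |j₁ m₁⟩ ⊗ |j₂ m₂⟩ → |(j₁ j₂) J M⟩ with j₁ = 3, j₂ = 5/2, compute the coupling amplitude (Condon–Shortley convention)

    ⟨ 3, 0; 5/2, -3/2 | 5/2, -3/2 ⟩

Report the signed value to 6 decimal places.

-0.483046  (= −√(7/30))

triangle: 3!·3!·2!/9! = 72/362880
(j±m)!: 3!·3!·1!·4!·1!·4! = 20736
prefactor² = (2J+1)·Δ·N² = 864/35
  k=0: +1/(0!·3!·3!·1!·0!·1!) = 1/36
  k=1: −1/(1!·2!·2!·0!·1!·2!) = -1/8
Σ = -7/72  ⇒  CG² = 864/35·(-7/72)² = 7/30
CG = −√(7/30) = -0.483046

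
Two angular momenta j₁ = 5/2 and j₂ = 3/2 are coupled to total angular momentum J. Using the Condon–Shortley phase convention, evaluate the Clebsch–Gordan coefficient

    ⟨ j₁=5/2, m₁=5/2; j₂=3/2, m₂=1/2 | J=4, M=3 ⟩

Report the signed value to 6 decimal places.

+√(3/8) ≈ +0.612372

√[9·0!5!3!/9! · 5!0!2!1!7!1!] = √(21600)
  +(−1)^0/∏(0,0,0,2,5,1)! = 1/240  (running 1/240)
⟨..|..⟩ = √(21600)·(1/240) = +0.612372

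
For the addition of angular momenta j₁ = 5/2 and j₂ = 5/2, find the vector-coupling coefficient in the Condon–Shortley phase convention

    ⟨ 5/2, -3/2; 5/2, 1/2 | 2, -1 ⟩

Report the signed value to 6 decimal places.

√[5·3!2!2!/8! · 1!4!3!2!1!3!] = √(36/7)
  +(−1)^2/∏(2,1,2,1,0,1)! = 1/4  (running 1/4)
  +(−1)^3/∏(3,0,1,0,1,2)! = -1/12  (running 1/6)
⟨..|..⟩ = √(36/7)·(1/6) = +0.377964

+√(1/7) = +0.377964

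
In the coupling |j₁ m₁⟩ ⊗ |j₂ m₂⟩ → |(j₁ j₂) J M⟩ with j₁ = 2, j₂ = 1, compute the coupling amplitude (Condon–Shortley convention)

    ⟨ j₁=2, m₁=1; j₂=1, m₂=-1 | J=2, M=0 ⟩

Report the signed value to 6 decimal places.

j₁+j₂−J=1  J+j₁−j₂=3  J−j₁+j₂=1  j₁+j₂+J+1=6
(j₁±m₁, j₂±m₂, J±M) = (3,1,0,2,2,2)
P² = 2
sum k=0..0:
  [0] +1/2 = 1/2
S = 1/2
C² = P²·S² = 1/2 ; C = +0.707107

+0.707107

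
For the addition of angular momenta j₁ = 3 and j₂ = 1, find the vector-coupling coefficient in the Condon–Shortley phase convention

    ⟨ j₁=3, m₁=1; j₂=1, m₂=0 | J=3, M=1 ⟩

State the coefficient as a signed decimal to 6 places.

triangle: 1!*5!*1!/8! = 120/40320
(j±m)!: 4!*2!*1!*1!*4!*2! = 2304
prefactor² = (2J+1)*Δ*N² = 48
  k=0: +1/(0!*1!*2!*1!*3!*0!) = 1/12
  k=1: −1/(1!*0!*1!*0!*4!*1!) = -1/24
Σ = 1/24  ⇒  CG² = 48*1/24² = 1/12
CG = +√(1/12) = +0.288675

+0.288675  (= +√(1/12))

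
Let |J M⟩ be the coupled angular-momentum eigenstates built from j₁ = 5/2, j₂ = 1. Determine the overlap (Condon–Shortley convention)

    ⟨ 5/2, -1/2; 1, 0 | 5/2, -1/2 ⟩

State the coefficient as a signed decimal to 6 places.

j₁+j₂−J=1  J+j₁−j₂=4  J−j₁+j₂=1  j₁+j₂+J+1=7
(j₁±m₁, j₂±m₂, J±M) = (2,3,1,1,2,3)
P² = 144/35
sum k=0..1:
  [0] +1/6 = 1/6
  [1] −1/4 = -1/4
S = -1/12
C² = P²·S² = 1/35 ; C = -0.169031

-0.169031  (= −√(1/35))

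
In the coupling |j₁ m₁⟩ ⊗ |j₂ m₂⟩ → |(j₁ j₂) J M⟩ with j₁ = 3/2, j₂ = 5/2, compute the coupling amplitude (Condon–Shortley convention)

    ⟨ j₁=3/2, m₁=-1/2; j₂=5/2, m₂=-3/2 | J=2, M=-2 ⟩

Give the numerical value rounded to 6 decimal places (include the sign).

√[5·2!1!3!/7! · 1!2!1!4!0!4!] = √(96/7)
  +(−1)^1/∏(1,1,1,0,0,3)! = -1/6  (running -1/6)
⟨..|..⟩ = √(96/7)·(-1/6) = -0.617213

−√(8/21) = -0.617213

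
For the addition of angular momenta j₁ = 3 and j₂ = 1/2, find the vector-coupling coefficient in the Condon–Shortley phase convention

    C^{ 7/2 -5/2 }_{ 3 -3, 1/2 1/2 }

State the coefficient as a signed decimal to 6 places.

+0.377964  (= +√(1/7))

√[8·0!6!1!/8! · 0!6!1!0!1!6!] = √(518400/7)
  +(−1)^0/∏(0,0,6,1,0,0)! = 1/720  (running 1/720)
⟨..|..⟩ = √(518400/7)·(1/720) = +0.377964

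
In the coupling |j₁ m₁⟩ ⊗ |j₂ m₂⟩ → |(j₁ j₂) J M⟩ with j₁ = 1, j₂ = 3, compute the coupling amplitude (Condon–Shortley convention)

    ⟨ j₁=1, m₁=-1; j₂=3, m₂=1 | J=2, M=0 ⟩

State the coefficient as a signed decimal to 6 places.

√[5·2!0!4!/7! · 0!2!4!2!2!2!] = √(128/7)
  +(−1)^2/∏(2,0,0,2,0,2)! = 1/8  (running 1/8)
⟨..|..⟩ = √(128/7)·(1/8) = +0.534522

+√(2/7) ≈ +0.534522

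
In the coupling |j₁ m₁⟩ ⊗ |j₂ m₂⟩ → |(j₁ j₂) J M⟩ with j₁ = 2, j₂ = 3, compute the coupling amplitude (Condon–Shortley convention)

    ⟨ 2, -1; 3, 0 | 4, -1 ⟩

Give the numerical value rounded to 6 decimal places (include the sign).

triangle: 1!*3!*5!/10! = 720/3628800
(j±m)!: 1!*3!*3!*3!*3!*5! = 155520
prefactor² = (2J+1)*Δ*N² = 1944/7
  k=0: +1/(0!*1!*3!*3!*0!*2!) = 1/72
  k=1: −1/(1!*0!*2!*2!*1!*3!) = -1/24
Σ = -1/36  ⇒  CG² = 1944/7*(-1/36)² = 3/14
CG = −√(3/14) = -0.462910

−√(3/14) = -0.462910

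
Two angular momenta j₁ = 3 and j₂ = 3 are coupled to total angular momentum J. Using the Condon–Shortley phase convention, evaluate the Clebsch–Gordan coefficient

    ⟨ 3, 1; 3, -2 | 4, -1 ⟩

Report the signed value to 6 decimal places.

+√(16/77) = +0.455842

triangle: 2!*4!*4!/11! = 1152/39916800
(j±m)!: 4!*2!*1!*5!*3!*5! = 4147200
prefactor² = (2J+1)*Δ*N² = 82944/77
  k=0: +1/(0!*2!*2!*1!*2!*3!) = 1/48
  k=1: −1/(1!*1!*1!*0!*3!*4!) = -1/144
Σ = 1/72  ⇒  CG² = 82944/77*1/72² = 16/77
CG = +√(16/77) = +0.455842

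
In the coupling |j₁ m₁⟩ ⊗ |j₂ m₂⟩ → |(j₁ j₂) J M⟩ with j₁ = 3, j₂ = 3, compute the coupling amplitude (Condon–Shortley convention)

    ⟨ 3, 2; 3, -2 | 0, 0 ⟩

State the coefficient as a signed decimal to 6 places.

-0.377964  (= −√(1/7))

j₁+j₂−J=6  J+j₁−j₂=0  J−j₁+j₂=0  j₁+j₂+J+1=7
(j₁±m₁, j₂±m₂, J±M) = (5,1,1,5,0,0)
P² = 14400/7
sum k=1..1:
  [1] −1/120 = -1/120
S = -1/120
C² = P²·S² = 1/7 ; C = -0.377964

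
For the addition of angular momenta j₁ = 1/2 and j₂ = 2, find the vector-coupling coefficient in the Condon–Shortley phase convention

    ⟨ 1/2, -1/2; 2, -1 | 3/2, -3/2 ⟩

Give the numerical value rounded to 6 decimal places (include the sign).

−√(1/5) ≈ -0.447214

√[4·1!0!3!/5! · 0!1!1!3!0!3!] = √(36/5)
  +(−1)^1/∏(1,0,0,0,0,3)! = -1/6  (running -1/6)
⟨..|..⟩ = √(36/5)·(-1/6) = -0.447214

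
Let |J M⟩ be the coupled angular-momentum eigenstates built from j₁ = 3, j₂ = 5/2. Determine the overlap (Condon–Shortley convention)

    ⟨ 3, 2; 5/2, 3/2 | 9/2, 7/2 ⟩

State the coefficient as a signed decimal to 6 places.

+0.100504

√[10·1!5!4!/11! · 5!1!4!1!8!1!] = √(921600/11)
  +(−1)^0/∏(0,1,1,4,4,0)! = 1/576  (running 1/576)
  +(−1)^1/∏(1,0,0,3,5,1)! = -1/720  (running 1/2880)
⟨..|..⟩ = √(921600/11)·(1/2880) = +0.100504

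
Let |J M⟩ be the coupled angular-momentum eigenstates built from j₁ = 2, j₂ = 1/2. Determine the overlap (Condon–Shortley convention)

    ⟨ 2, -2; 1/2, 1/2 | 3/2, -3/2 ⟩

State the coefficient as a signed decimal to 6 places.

−√(4/5) ≈ -0.894427

j₁+j₂−J=1  J+j₁−j₂=3  J−j₁+j₂=0  j₁+j₂+J+1=5
(j₁±m₁, j₂±m₂, J±M) = (0,4,1,0,0,3)
P² = 144/5
sum k=1..1:
  [1] −1/6 = -1/6
S = -1/6
C² = P²·S² = 4/5 ; C = -0.894427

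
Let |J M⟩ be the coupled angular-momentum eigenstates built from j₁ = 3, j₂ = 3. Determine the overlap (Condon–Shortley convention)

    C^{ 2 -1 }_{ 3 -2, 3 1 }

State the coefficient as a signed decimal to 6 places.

√[5·4!2!2!/9! · 1!5!4!2!1!3!] = √(320/7)
  +(−1)^3/∏(3,1,2,1,0,1)! = -1/12  (running -1/12)
  +(−1)^4/∏(4,0,1,0,1,2)! = 1/48  (running -1/16)
⟨..|..⟩ = √(320/7)·(-1/16) = -0.422577

-0.422577  (= −√(5/28))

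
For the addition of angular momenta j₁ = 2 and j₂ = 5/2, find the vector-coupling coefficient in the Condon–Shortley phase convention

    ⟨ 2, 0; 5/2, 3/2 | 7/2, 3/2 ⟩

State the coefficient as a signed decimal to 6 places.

−√(2/7) ≈ -0.534522

√[8·1!3!4!/9! · 2!2!4!1!5!2!] = √(512/7)
  +(−1)^0/∏(0,1,2,4,1,0)! = 1/48  (running 1/48)
  +(−1)^1/∏(1,0,1,3,2,1)! = -1/12  (running -1/16)
⟨..|..⟩ = √(512/7)·(-1/16) = -0.534522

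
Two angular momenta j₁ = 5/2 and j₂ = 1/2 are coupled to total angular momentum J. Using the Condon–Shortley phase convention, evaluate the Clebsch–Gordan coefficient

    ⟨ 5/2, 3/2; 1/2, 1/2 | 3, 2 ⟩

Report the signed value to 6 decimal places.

j₁+j₂−J=0  J+j₁−j₂=5  J−j₁+j₂=1  j₁+j₂+J+1=7
(j₁±m₁, j₂±m₂, J±M) = (4,1,1,0,5,1)
P² = 480
sum k=0..0:
  [0] +1/24 = 1/24
S = 1/24
C² = P²·S² = 5/6 ; C = +0.912871

+√(5/6) = +0.912871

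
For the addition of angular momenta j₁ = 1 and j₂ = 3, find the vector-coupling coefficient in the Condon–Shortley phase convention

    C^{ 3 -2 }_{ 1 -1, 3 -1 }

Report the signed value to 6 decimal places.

√[7·1!1!5!/8! · 0!2!2!4!1!5!] = √(240)
  +(−1)^1/∏(1,0,1,1,0,4)! = -1/24  (running -1/24)
⟨..|..⟩ = √(240)·(-1/24) = -0.645497

−√(5/12) = -0.645497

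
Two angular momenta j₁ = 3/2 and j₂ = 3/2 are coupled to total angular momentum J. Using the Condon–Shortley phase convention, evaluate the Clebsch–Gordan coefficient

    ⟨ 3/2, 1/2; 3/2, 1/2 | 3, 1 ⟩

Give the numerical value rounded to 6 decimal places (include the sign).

+√(3/5) = +0.774597

j₁+j₂−J=0  J+j₁−j₂=3  J−j₁+j₂=3  j₁+j₂+J+1=7
(j₁±m₁, j₂±m₂, J±M) = (2,1,2,1,4,2)
P² = 48/5
sum k=0..0:
  [0] +1/4 = 1/4
S = 1/4
C² = P²·S² = 3/5 ; C = +0.774597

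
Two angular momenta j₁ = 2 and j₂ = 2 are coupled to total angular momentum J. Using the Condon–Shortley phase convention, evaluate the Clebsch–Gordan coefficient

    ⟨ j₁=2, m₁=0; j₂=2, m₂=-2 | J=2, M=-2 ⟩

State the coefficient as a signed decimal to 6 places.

+√(2/7) = +0.534522

√[5·2!2!2!/7! · 2!2!0!4!0!4!] = √(128/7)
  +(−1)^0/∏(0,2,2,0,0,2)! = 1/8  (running 1/8)
⟨..|..⟩ = √(128/7)·(1/8) = +0.534522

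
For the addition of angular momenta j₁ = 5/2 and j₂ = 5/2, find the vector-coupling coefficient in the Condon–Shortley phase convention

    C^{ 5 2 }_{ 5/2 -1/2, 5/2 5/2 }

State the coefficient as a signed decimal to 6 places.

+√(1/12) = +0.288675

j₁+j₂−J=0  J+j₁−j₂=5  J−j₁+j₂=5  j₁+j₂+J+1=11
(j₁±m₁, j₂±m₂, J±M) = (2,3,5,0,7,3)
P² = 172800
sum k=0..0:
  [0] +1/1440 = 1/1440
S = 1/1440
C² = P²·S² = 1/12 ; C = +0.288675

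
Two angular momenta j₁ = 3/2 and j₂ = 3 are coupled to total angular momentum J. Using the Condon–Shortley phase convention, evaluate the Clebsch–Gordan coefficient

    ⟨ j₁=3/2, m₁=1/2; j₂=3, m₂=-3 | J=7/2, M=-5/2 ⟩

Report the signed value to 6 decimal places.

j₁+j₂−J=1  J+j₁−j₂=2  J−j₁+j₂=5  j₁+j₂+J+1=9
(j₁±m₁, j₂±m₂, J±M) = (2,1,0,6,1,6)
P² = 38400/7
sum k=0..0:
  [0] +1/120 = 1/120
S = 1/120
C² = P²·S² = 8/21 ; C = +0.617213

+0.617213  (= +√(8/21))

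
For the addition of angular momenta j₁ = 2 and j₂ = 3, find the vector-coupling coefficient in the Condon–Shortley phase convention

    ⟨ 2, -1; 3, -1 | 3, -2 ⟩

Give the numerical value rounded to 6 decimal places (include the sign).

j₁+j₂−J=2  J+j₁−j₂=2  J−j₁+j₂=4  j₁+j₂+J+1=9
(j₁±m₁, j₂±m₂, J±M) = (1,3,2,4,1,5)
P² = 64
sum k=1..2:
  [1] −1/12 = -1/12
  [2] +1/48 = 1/48
S = -1/16
C² = P²·S² = 1/4 ; C = -0.500000

-0.500000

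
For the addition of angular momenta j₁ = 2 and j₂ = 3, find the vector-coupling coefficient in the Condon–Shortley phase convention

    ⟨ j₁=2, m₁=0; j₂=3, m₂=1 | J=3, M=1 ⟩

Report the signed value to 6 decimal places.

−√(3/20) ≈ -0.387298

j₁+j₂−J=2  J+j₁−j₂=2  J−j₁+j₂=4  j₁+j₂+J+1=9
(j₁±m₁, j₂±m₂, J±M) = (2,2,4,2,4,2)
P² = 256/15
sum k=0..2:
  [0] +1/96 = 1/96
  [1] −1/6 = -1/6
  [2] +1/16 = 1/16
S = -3/32
C² = P²·S² = 3/20 ; C = -0.387298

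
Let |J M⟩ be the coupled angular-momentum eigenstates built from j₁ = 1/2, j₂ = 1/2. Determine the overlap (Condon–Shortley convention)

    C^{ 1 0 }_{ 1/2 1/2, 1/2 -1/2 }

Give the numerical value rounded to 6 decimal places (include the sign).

+√(1/2) = +0.707107

j₁+j₂−J=0  J+j₁−j₂=1  J−j₁+j₂=1  j₁+j₂+J+1=3
(j₁±m₁, j₂±m₂, J±M) = (1,0,0,1,1,1)
P² = 1/2
sum k=0..0:
  [0] +1/1 = 1
S = 1
C² = P²·S² = 1/2 ; C = +0.707107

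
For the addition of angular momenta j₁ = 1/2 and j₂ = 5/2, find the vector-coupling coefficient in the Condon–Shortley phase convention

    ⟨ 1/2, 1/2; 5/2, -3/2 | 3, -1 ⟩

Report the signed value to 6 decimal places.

j₁+j₂−J=0  J+j₁−j₂=1  J−j₁+j₂=5  j₁+j₂+J+1=7
(j₁±m₁, j₂±m₂, J±M) = (1,0,1,4,2,4)
P² = 192
sum k=0..0:
  [0] +1/24 = 1/24
S = 1/24
C² = P²·S² = 1/3 ; C = +0.577350

+√(1/3) ≈ +0.577350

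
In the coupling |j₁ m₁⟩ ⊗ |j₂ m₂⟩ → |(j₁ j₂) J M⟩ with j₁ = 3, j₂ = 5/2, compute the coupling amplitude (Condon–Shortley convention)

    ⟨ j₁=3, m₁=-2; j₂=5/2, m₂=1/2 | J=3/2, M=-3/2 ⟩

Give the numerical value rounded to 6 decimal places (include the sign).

j₁+j₂−J=4  J+j₁−j₂=2  J−j₁+j₂=1  j₁+j₂+J+1=8
(j₁±m₁, j₂±m₂, J±M) = (1,5,3,2,0,3)
P² = 288/7
sum k=3..3:
  [3] −1/12 = -1/12
S = -1/12
C² = P²·S² = 2/7 ; C = -0.534522

−√(2/7) = -0.534522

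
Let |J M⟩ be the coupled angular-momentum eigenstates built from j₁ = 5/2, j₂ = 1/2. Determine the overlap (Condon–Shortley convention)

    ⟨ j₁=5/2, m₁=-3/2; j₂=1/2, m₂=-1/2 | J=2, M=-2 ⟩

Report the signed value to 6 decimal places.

j₁+j₂−J=1  J+j₁−j₂=4  J−j₁+j₂=0  j₁+j₂+J+1=6
(j₁±m₁, j₂±m₂, J±M) = (1,4,0,1,0,4)
P² = 96
sum k=0..0:
  [0] +1/24 = 1/24
S = 1/24
C² = P²·S² = 1/6 ; C = +0.408248

+0.408248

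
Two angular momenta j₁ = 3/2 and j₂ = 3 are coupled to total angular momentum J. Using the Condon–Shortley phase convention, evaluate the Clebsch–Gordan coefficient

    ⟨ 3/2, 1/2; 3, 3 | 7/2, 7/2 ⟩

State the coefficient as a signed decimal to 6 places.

triangle: 1!×2!×5!/9! = 240/362880
(j±m)!: 2!×1!×6!×0!×7!×0! = 7257600
prefactor² = (2J+1)×Δ×N² = 38400
  k=1: −1/(1!×0!×0!×5!×2!×0!) = -1/240
Σ = -1/240  ⇒  CG² = 38400×(-1/240)² = 2/3
CG = −√(2/3) = -0.816497

-0.816497  (= −√(2/3))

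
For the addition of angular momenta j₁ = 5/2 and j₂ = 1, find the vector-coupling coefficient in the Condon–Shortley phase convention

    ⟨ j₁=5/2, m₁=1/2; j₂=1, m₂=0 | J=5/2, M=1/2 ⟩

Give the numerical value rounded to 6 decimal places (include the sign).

triangle: 1!*4!*1!/7! = 24/5040
(j±m)!: 3!*2!*1!*1!*3!*2! = 144
prefactor² = (2J+1)*Δ*N² = 144/35
  k=0: +1/(0!*1!*2!*1!*2!*0!) = 1/4
  k=1: −1/(1!*0!*1!*0!*3!*1!) = -1/6
Σ = 1/12  ⇒  CG² = 144/35*1/12² = 1/35
CG = +√(1/35) = +0.169031

+0.169031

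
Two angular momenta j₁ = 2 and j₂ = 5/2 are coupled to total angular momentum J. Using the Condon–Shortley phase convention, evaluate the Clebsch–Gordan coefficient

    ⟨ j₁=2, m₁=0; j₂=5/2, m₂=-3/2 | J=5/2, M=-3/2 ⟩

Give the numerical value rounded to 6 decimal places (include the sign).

−√(1/70) ≈ -0.119523

j₁+j₂−J=2  J+j₁−j₂=2  J−j₁+j₂=3  j₁+j₂+J+1=8
(j₁±m₁, j₂±m₂, J±M) = (2,2,1,4,1,4)
P² = 288/35
sum k=0..1:
  [0] +1/8 = 1/8
  [1] −1/6 = -1/6
S = -1/24
C² = P²·S² = 1/70 ; C = -0.119523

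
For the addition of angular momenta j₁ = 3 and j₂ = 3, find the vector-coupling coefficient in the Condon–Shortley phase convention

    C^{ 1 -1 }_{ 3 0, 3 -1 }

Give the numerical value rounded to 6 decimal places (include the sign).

+√(3/14) = +0.462910

√[3·5!1!1!/8! · 3!3!2!4!0!2!] = √(216/7)
  +(−1)^2/∏(2,3,1,0,0,1)! = 1/12  (running 1/12)
⟨..|..⟩ = √(216/7)·(1/12) = +0.462910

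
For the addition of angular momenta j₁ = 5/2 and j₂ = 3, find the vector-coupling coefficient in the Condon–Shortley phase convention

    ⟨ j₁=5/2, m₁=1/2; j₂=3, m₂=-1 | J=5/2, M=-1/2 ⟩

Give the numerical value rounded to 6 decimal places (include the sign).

j₁+j₂−J=3  J+j₁−j₂=2  J−j₁+j₂=3  j₁+j₂+J+1=9
(j₁±m₁, j₂±m₂, J±M) = (3,2,2,4,2,3)
P² = 288/35
sum k=0..2:
  [0] +1/24 = 1/24
  [1] −1/4 = -1/4
  [2] +1/24 = 1/24
S = -1/6
C² = P²·S² = 8/35 ; C = -0.478091

-0.478091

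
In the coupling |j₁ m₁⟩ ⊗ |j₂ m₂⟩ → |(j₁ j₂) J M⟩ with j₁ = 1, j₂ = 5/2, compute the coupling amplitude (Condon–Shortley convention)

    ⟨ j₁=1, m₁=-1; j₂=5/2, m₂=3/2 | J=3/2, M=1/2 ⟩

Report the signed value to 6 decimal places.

j₁+j₂−J=2  J+j₁−j₂=0  J−j₁+j₂=3  j₁+j₂+J+1=6
(j₁±m₁, j₂±m₂, J±M) = (0,2,4,1,2,1)
P² = 32/5
sum k=2..2:
  [2] +1/4 = 1/4
S = 1/4
C² = P²·S² = 2/5 ; C = +0.632456

+0.632456  (= +√(2/5))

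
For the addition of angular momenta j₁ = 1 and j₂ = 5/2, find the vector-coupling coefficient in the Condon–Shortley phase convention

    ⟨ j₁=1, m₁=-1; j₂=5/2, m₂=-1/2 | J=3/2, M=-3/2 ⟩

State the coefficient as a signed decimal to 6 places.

√[4·2!0!3!/6! · 0!2!2!3!0!3!] = √(48/5)
  +(−1)^2/∏(2,0,0,0,0,3)! = 1/12  (running 1/12)
⟨..|..⟩ = √(48/5)·(1/12) = +0.258199

+0.258199  (= +√(1/15))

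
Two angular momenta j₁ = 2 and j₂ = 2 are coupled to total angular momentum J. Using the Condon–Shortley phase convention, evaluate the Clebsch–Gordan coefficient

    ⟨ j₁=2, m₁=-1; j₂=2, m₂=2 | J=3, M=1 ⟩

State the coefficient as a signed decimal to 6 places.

−√(3/10) = -0.547723

j₁+j₂−J=1  J+j₁−j₂=3  J−j₁+j₂=3  j₁+j₂+J+1=8
(j₁±m₁, j₂±m₂, J±M) = (1,3,4,0,4,2)
P² = 216/5
sum k=1..1:
  [1] −1/12 = -1/12
S = -1/12
C² = P²·S² = 3/10 ; C = -0.547723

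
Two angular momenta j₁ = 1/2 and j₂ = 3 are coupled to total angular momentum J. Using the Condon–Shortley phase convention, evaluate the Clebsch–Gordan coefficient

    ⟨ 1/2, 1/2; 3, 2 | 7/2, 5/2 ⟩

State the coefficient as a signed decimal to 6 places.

j₁+j₂−J=0  J+j₁−j₂=1  J−j₁+j₂=6  j₁+j₂+J+1=8
(j₁±m₁, j₂±m₂, J±M) = (1,0,5,1,6,1)
P² = 86400/7
sum k=0..0:
  [0] +1/120 = 1/120
S = 1/120
C² = P²·S² = 6/7 ; C = +0.925820

+√(6/7) ≈ +0.925820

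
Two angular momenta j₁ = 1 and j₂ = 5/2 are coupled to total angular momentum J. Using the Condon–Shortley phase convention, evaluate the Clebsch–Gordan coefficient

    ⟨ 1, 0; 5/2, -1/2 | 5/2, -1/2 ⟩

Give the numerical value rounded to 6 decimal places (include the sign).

+√(1/35) = +0.169031

√[6·1!1!4!/7! · 1!1!2!3!2!3!] = √(144/35)
  +(−1)^0/∏(0,1,1,2,0,2)! = 1/4  (running 1/4)
  +(−1)^1/∏(1,0,0,1,1,3)! = -1/6  (running 1/12)
⟨..|..⟩ = √(144/35)·(1/12) = +0.169031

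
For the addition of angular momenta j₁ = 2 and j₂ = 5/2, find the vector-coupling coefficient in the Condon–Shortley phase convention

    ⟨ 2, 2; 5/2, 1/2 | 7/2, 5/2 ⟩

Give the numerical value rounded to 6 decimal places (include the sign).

+0.712697

j₁+j₂−J=1  J+j₁−j₂=3  J−j₁+j₂=4  j₁+j₂+J+1=9
(j₁±m₁, j₂±m₂, J±M) = (4,0,3,2,6,1)
P² = 4608/7
sum k=0..0:
  [0] +1/36 = 1/36
S = 1/36
C² = P²·S² = 32/63 ; C = +0.712697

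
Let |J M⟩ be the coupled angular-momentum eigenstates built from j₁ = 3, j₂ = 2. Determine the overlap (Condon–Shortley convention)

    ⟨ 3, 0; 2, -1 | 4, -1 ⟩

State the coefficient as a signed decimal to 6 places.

triangle: 1!·5!·3!/10! = 720/3628800
(j±m)!: 3!·3!·1!·3!·3!·5! = 155520
prefactor² = (2J+1)·Δ·N² = 1944/7
  k=0: +1/(0!·1!·3!·1!·2!·2!) = 1/24
  k=1: −1/(1!·0!·2!·0!·3!·3!) = -1/72
Σ = 1/36  ⇒  CG² = 1944/7·1/36² = 3/14
CG = +√(3/14) = +0.462910

+0.462910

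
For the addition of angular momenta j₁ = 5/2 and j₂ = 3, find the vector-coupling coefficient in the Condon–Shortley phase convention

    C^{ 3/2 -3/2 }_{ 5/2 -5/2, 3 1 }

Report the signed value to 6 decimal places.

triangle: 4!·1!·2!/8! = 48/40320
(j±m)!: 0!·5!·4!·2!·0!·3! = 34560
prefactor² = (2J+1)·Δ·N² = 1152/7
  k=4: +1/(4!·0!·1!·0!·0!·2!) = 1/48
Σ = 1/48  ⇒  CG² = 1152/7·1/48² = 1/14
CG = +√(1/14) = +0.267261

+√(1/14) ≈ +0.267261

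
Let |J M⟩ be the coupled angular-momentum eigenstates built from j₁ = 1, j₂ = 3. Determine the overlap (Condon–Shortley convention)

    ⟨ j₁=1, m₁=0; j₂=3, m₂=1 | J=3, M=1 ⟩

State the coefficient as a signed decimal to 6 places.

-0.288675

j₁+j₂−J=1  J+j₁−j₂=1  J−j₁+j₂=5  j₁+j₂+J+1=8
(j₁±m₁, j₂±m₂, J±M) = (1,1,4,2,4,2)
P² = 48
sum k=0..1:
  [0] +1/24 = 1/24
  [1] −1/12 = -1/12
S = -1/24
C² = P²·S² = 1/12 ; C = -0.288675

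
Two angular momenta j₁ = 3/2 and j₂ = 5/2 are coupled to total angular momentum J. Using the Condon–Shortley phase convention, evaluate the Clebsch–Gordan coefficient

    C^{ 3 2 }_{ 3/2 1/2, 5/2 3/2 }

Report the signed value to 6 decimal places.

−√(1/12) = -0.288675

triangle: 1!·2!·4!/8! = 48/40320
(j±m)!: 2!·1!·4!·1!·5!·1! = 5760
prefactor² = (2J+1)·Δ·N² = 48
  k=0: +1/(0!·1!·1!·4!·1!·0!) = 1/24
  k=1: −1/(1!·0!·0!·3!·2!·1!) = -1/12
Σ = -1/24  ⇒  CG² = 48·(-1/24)² = 1/12
CG = −√(1/12) = -0.288675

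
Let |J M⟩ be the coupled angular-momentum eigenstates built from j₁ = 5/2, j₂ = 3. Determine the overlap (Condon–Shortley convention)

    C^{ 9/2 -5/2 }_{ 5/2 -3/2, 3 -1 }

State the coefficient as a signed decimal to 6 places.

triangle: 1!*4!*5!/11! = 2880/39916800
(j±m)!: 1!*4!*2!*4!*2!*7! = 11612160
prefactor² = (2J+1)*Δ*N² = 92160/11
  k=0: +1/(0!*1!*4!*2!*0!*3!) = 1/288
  k=1: −1/(1!*0!*3!*1!*1!*4!) = -1/144
Σ = -1/288  ⇒  CG² = 92160/11*(-1/288)² = 10/99
CG = −√(10/99) = -0.317821

-0.317821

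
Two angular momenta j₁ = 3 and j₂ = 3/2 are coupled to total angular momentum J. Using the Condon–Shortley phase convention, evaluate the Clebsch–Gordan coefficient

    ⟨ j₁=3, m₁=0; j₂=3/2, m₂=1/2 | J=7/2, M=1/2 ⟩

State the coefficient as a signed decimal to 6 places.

−√(2/21) = -0.308607

j₁+j₂−J=1  J+j₁−j₂=5  J−j₁+j₂=2  j₁+j₂+J+1=9
(j₁±m₁, j₂±m₂, J±M) = (3,3,2,1,4,3)
P² = 384/7
sum k=0..1:
  [0] +1/24 = 1/24
  [1] −1/12 = -1/12
S = -1/24
C² = P²·S² = 2/21 ; C = -0.308607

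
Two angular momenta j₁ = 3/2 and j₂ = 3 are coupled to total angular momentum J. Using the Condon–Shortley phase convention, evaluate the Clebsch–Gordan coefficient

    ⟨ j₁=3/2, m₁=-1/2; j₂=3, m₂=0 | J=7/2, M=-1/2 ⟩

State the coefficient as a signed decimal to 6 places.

√[8·1!2!5!/9! · 1!2!3!3!3!4!] = √(384/7)
  +(−1)^0/∏(0,1,2,3,0,2)! = 1/24  (running 1/24)
  +(−1)^1/∏(1,0,1,2,1,3)! = -1/12  (running -1/24)
⟨..|..⟩ = √(384/7)·(-1/24) = -0.308607

−√(2/21) = -0.308607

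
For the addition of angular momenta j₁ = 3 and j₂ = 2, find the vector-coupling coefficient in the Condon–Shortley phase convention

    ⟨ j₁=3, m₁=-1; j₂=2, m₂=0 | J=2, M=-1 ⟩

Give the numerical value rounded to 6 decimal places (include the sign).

j₁+j₂−J=3  J+j₁−j₂=3  J−j₁+j₂=1  j₁+j₂+J+1=8
(j₁±m₁, j₂±m₂, J±M) = (2,4,2,2,1,3)
P² = 36/7
sum k=1..2:
  [1] −1/12 = -1/12
  [2] +1/4 = 1/4
S = 1/6
C² = P²·S² = 1/7 ; C = +0.377964

+0.377964  (= +√(1/7))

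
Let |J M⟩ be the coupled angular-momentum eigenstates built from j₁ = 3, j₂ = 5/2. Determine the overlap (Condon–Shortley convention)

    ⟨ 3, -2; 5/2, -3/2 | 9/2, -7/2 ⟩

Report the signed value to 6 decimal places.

j₁+j₂−J=1  J+j₁−j₂=5  J−j₁+j₂=4  j₁+j₂+J+1=11
(j₁±m₁, j₂±m₂, J±M) = (1,5,1,4,1,8)
P² = 921600/11
sum k=0..1:
  [0] +1/720 = 1/720
  [1] −1/576 = -1/576
S = -1/2880
C² = P²·S² = 1/99 ; C = -0.100504

-0.100504  (= −√(1/99))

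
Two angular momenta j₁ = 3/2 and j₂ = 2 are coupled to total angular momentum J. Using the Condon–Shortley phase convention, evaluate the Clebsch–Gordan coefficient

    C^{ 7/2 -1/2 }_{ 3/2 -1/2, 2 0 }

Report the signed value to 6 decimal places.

+√(18/35) ≈ +0.717137

j₁+j₂−J=0  J+j₁−j₂=3  J−j₁+j₂=4  j₁+j₂+J+1=8
(j₁±m₁, j₂±m₂, J±M) = (1,2,2,2,3,4)
P² = 1152/35
sum k=0..0:
  [0] +1/8 = 1/8
S = 1/8
C² = P²·S² = 18/35 ; C = +0.717137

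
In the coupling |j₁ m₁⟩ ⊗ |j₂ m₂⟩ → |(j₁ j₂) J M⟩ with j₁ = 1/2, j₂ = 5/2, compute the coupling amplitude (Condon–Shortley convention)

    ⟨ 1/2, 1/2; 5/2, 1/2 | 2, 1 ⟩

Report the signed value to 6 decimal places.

+0.577350  (= +√(1/3))

j₁+j₂−J=1  J+j₁−j₂=0  J−j₁+j₂=4  j₁+j₂+J+1=6
(j₁±m₁, j₂±m₂, J±M) = (1,0,3,2,3,1)
P² = 12
sum k=0..0:
  [0] +1/6 = 1/6
S = 1/6
C² = P²·S² = 1/3 ; C = +0.577350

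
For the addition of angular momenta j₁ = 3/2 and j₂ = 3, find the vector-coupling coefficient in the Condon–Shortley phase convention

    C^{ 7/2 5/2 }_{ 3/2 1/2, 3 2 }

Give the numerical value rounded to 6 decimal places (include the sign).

√[8·1!2!5!/9! · 2!1!5!1!6!1!] = √(6400/7)
  +(−1)^0/∏(0,1,1,5,1,0)! = 1/120  (running 1/120)
  +(−1)^1/∏(1,0,0,4,2,1)! = -1/48  (running -1/80)
⟨..|..⟩ = √(6400/7)·(-1/80) = -0.377964

-0.377964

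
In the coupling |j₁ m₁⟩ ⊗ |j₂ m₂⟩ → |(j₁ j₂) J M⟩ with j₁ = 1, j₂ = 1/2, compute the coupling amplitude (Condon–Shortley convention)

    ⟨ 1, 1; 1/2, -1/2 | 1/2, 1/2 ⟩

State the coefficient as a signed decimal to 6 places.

+0.816497

triangle: 1!*1!*0!/3! = 1/6
(j±m)!: 2!*0!*0!*1!*1!*0! = 2
prefactor² = (2J+1)*Δ*N² = 2/3
  k=0: +1/(0!*1!*0!*0!*1!*0!) = 1
Σ = 1  ⇒  CG² = 2/3*1² = 2/3
CG = +√(2/3) = +0.816497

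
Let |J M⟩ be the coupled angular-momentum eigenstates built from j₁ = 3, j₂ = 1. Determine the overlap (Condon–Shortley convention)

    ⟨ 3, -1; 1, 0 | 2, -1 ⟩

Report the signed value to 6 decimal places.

-0.617213  (= −√(8/21))

j₁+j₂−J=2  J+j₁−j₂=4  J−j₁+j₂=0  j₁+j₂+J+1=7
(j₁±m₁, j₂±m₂, J±M) = (2,4,1,1,1,3)
P² = 96/7
sum k=1..1:
  [1] −1/6 = -1/6
S = -1/6
C² = P²·S² = 8/21 ; C = -0.617213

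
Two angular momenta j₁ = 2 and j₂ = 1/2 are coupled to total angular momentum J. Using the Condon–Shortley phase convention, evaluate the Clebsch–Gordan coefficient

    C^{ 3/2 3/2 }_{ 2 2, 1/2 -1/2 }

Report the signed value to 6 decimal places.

+√(4/5) = +0.894427

j₁+j₂−J=1  J+j₁−j₂=3  J−j₁+j₂=0  j₁+j₂+J+1=5
(j₁±m₁, j₂±m₂, J±M) = (4,0,0,1,3,0)
P² = 144/5
sum k=0..0:
  [0] +1/6 = 1/6
S = 1/6
C² = P²·S² = 4/5 ; C = +0.894427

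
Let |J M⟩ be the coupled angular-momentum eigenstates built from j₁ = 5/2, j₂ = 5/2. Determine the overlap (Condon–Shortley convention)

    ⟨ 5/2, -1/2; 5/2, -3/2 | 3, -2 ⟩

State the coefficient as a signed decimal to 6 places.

j₁+j₂−J=2  J+j₁−j₂=3  J−j₁+j₂=3  j₁+j₂+J+1=9
(j₁±m₁, j₂±m₂, J±M) = (2,3,1,4,1,5)
P² = 48
sum k=0..1:
  [0] +1/24 = 1/24
  [1] −1/12 = -1/12
S = -1/24
C² = P²·S² = 1/12 ; C = -0.288675

−√(1/12) = -0.288675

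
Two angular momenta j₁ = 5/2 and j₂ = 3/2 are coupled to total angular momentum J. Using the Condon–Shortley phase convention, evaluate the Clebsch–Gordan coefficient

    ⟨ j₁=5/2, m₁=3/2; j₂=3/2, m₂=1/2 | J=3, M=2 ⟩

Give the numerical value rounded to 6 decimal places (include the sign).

+√(1/12) ≈ +0.288675

√[7·1!4!2!/8! · 4!1!2!1!5!1!] = √(48)
  +(−1)^0/∏(0,1,1,2,3,0)! = 1/12  (running 1/12)
  +(−1)^1/∏(1,0,0,1,4,1)! = -1/24  (running 1/24)
⟨..|..⟩ = √(48)·(1/24) = +0.288675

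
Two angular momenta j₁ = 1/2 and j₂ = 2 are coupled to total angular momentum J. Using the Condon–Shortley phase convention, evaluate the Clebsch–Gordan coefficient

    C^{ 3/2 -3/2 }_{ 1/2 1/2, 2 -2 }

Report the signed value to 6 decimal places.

+√(4/5) = +0.894427

j₁+j₂−J=1  J+j₁−j₂=0  J−j₁+j₂=3  j₁+j₂+J+1=5
(j₁±m₁, j₂±m₂, J±M) = (1,0,0,4,0,3)
P² = 144/5
sum k=0..0:
  [0] +1/6 = 1/6
S = 1/6
C² = P²·S² = 4/5 ; C = +0.894427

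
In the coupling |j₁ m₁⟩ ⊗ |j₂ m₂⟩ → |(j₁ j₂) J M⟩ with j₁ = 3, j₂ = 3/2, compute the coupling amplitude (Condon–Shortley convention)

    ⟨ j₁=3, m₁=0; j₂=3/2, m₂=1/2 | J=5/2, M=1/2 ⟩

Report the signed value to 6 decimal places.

√[6·2!4!1!/8! · 3!3!2!1!3!2!] = √(216/35)
  +(−1)^1/∏(1,1,2,1,2,0)! = -1/4  (running -1/4)
  +(−1)^2/∏(2,0,1,0,3,1)! = 1/12  (running -1/6)
⟨..|..⟩ = √(216/35)·(-1/6) = -0.414039

−√(6/35) ≈ -0.414039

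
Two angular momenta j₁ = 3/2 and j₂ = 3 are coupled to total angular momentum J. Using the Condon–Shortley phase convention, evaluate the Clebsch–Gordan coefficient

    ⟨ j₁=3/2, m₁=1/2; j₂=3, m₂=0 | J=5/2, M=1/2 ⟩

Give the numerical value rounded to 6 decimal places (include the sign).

triangle: 2!·1!·4!/8! = 48/40320
(j±m)!: 2!·1!·3!·3!·3!·2! = 864
prefactor² = (2J+1)·Δ·N² = 216/35
  k=0: +1/(0!·2!·1!·3!·0!·1!) = 1/12
  k=1: −1/(1!·1!·0!·2!·1!·2!) = -1/4
Σ = -1/6  ⇒  CG² = 216/35·(-1/6)² = 6/35
CG = −√(6/35) = -0.414039

-0.414039  (= −√(6/35))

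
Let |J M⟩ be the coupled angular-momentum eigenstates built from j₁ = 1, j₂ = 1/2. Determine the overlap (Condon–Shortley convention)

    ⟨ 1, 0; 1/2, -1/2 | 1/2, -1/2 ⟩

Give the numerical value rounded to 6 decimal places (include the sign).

triangle: 1!*1!*0!/3! = 1/6
(j±m)!: 1!*1!*0!*1!*0!*1! = 1
prefactor² = (2J+1)*Δ*N² = 1/3
  k=0: +1/(0!*1!*1!*0!*0!*0!) = 1
Σ = 1  ⇒  CG² = 1/3*1² = 1/3
CG = +√(1/3) = +0.577350

+√(1/3) = +0.577350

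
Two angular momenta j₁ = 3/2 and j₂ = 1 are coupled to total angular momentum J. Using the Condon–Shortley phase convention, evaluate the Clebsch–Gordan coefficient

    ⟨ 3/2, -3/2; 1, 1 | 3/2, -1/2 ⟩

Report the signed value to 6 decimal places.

√[4·1!2!1!/5! · 0!3!2!0!1!2!] = √(8/5)
  +(−1)^1/∏(1,0,2,1,0,0)! = -1/2  (running -1/2)
⟨..|..⟩ = √(8/5)·(-1/2) = -0.632456

-0.632456  (= −√(2/5))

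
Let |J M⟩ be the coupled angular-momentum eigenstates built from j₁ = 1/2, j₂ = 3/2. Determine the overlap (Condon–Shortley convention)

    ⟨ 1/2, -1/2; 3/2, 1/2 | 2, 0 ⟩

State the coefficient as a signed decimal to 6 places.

j₁+j₂−J=0  J+j₁−j₂=1  J−j₁+j₂=3  j₁+j₂+J+1=5
(j₁±m₁, j₂±m₂, J±M) = (0,1,2,1,2,2)
P² = 2
sum k=0..0:
  [0] +1/2 = 1/2
S = 1/2
C² = P²·S² = 1/2 ; C = +0.707107

+0.707107  (= +√(1/2))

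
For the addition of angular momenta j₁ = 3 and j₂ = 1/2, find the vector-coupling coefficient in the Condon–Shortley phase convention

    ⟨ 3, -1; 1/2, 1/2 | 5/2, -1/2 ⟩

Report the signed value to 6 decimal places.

-0.755929  (= −√(4/7))

j₁+j₂−J=1  J+j₁−j₂=5  J−j₁+j₂=0  j₁+j₂+J+1=7
(j₁±m₁, j₂±m₂, J±M) = (2,4,1,0,2,3)
P² = 576/7
sum k=1..1:
  [1] −1/12 = -1/12
S = -1/12
C² = P²·S² = 4/7 ; C = -0.755929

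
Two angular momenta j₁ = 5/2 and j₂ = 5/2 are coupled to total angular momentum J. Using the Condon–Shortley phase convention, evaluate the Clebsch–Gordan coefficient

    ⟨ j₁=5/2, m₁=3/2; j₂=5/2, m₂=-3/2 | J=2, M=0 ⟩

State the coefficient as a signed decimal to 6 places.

j₁+j₂−J=3  J+j₁−j₂=2  J−j₁+j₂=2  j₁+j₂+J+1=8
(j₁±m₁, j₂±m₂, J±M) = (4,1,1,4,2,2)
P² = 48/7
sum k=0..1:
  [0] +1/6 = 1/6
  [1] −1/8 = -1/8
S = 1/24
C² = P²·S² = 1/84 ; C = +0.109109

+0.109109  (= +√(1/84))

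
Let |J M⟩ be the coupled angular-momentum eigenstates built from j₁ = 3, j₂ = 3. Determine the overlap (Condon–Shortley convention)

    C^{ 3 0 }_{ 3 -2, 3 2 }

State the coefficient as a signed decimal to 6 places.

j₁+j₂−J=3  J+j₁−j₂=3  J−j₁+j₂=3  j₁+j₂+J+1=10
(j₁±m₁, j₂±m₂, J±M) = (1,5,5,1,3,3)
P² = 216
sum k=2..3:
  [2] +1/72 = 1/72
  [3] −1/24 = -1/24
S = -1/36
C² = P²·S² = 1/6 ; C = -0.408248

-0.408248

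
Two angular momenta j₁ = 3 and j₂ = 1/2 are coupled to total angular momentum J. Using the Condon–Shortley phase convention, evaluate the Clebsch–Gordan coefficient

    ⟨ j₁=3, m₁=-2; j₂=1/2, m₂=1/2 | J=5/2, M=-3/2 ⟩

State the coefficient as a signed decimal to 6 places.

−√(5/7) = -0.845154

√[6·1!5!0!/7! · 1!5!1!0!1!4!] = √(2880/7)
  +(−1)^1/∏(1,0,4,0,1,0)! = -1/24  (running -1/24)
⟨..|..⟩ = √(2880/7)·(-1/24) = -0.845154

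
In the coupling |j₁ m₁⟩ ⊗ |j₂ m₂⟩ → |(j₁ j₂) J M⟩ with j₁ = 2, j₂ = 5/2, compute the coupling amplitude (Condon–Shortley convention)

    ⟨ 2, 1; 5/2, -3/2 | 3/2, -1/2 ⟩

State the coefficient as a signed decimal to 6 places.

j₁+j₂−J=3  J+j₁−j₂=1  J−j₁+j₂=2  j₁+j₂+J+1=7
(j₁±m₁, j₂±m₂, J±M) = (3,1,1,4,1,2)
P² = 96/35
sum k=0..1:
  [0] +1/6 = 1/6
  [1] −1/4 = -1/4
S = -1/12
C² = P²·S² = 2/105 ; C = -0.138013

-0.138013  (= −√(2/105))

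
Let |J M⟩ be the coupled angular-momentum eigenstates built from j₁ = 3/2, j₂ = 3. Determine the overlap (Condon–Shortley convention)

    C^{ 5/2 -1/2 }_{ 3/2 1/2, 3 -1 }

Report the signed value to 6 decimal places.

-0.119523

√[6·2!1!4!/8! · 2!1!2!4!2!3!] = √(288/35)
  +(−1)^0/∏(0,2,1,2,0,2)! = 1/8  (running 1/8)
  +(−1)^1/∏(1,1,0,1,1,3)! = -1/6  (running -1/24)
⟨..|..⟩ = √(288/35)·(-1/24) = -0.119523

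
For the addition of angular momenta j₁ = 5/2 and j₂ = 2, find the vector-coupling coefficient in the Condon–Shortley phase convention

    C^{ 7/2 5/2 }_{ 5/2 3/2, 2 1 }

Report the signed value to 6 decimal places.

triangle: 1!×4!×3!/9! = 144/362880
(j±m)!: 4!×1!×3!×1!×6!×1! = 103680
prefactor² = (2J+1)×Δ×N² = 2304/7
  k=0: +1/(0!×1!×1!×3!×3!×0!) = 1/36
  k=1: −1/(1!×0!×0!×2!×4!×1!) = -1/48
Σ = 1/144  ⇒  CG² = 2304/7×1/144² = 1/63
CG = +√(1/63) = +0.125988

+√(1/63) = +0.125988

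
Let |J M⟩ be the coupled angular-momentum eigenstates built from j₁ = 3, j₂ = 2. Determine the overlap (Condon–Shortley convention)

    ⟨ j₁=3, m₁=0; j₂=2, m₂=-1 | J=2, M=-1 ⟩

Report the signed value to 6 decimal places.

−√(2/7) ≈ -0.534522

triangle: 3!×3!×1!/8! = 36/40320
(j±m)!: 3!×3!×1!×3!×1!×3! = 1296
prefactor² = (2J+1)×Δ×N² = 81/14
  k=0: +1/(0!×3!×3!×1!×0!×0!) = 1/36
  k=1: −1/(1!×2!×2!×0!×1!×1!) = -1/4
Σ = -2/9  ⇒  CG² = 81/14×(-2/9)² = 2/7
CG = −√(2/7) = -0.534522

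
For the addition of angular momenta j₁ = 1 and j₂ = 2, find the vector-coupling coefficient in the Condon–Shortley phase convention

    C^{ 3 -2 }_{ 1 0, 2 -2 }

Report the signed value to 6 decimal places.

triangle: 0!·2!·4!/7! = 48/5040
(j±m)!: 1!·1!·0!·4!·1!·5! = 2880
prefactor² = (2J+1)·Δ·N² = 192
  k=0: +1/(0!·0!·1!·0!·1!·4!) = 1/24
Σ = 1/24  ⇒  CG² = 192·1/24² = 1/3
CG = +√(1/3) = +0.577350

+0.577350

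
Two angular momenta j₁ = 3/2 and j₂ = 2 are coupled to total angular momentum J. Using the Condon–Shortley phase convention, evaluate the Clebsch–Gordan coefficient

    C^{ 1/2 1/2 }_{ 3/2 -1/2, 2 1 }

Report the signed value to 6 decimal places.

+0.547723

j₁+j₂−J=3  J+j₁−j₂=0  J−j₁+j₂=1  j₁+j₂+J+1=5
(j₁±m₁, j₂±m₂, J±M) = (1,2,3,1,1,0)
P² = 6/5
sum k=2..2:
  [2] +1/2 = 1/2
S = 1/2
C² = P²·S² = 3/10 ; C = +0.547723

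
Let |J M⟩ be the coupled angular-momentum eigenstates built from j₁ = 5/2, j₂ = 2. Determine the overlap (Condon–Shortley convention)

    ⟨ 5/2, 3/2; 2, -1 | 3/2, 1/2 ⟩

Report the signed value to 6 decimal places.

triangle: 3!·2!·1!/7! = 12/5040
(j±m)!: 4!·1!·1!·3!·2!·1! = 288
prefactor² = (2J+1)·Δ·N² = 96/35
  k=0: +1/(0!·3!·1!·1!·1!·0!) = 1/6
  k=1: −1/(1!·2!·0!·0!·2!·1!) = -1/4
Σ = -1/12  ⇒  CG² = 96/35·(-1/12)² = 2/105
CG = −√(2/105) = -0.138013

−√(2/105) = -0.138013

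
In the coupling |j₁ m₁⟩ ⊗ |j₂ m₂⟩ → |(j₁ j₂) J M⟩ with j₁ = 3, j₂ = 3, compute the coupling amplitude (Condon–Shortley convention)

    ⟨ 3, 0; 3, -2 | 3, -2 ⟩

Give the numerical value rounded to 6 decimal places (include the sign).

−√(1/6) ≈ -0.408248

√[7·3!3!3!/10! · 3!3!1!5!1!5!] = √(216)
  +(−1)^0/∏(0,3,3,1,0,2)! = 1/72  (running 1/72)
  +(−1)^1/∏(1,2,2,0,1,3)! = -1/24  (running -1/36)
⟨..|..⟩ = √(216)·(-1/36) = -0.408248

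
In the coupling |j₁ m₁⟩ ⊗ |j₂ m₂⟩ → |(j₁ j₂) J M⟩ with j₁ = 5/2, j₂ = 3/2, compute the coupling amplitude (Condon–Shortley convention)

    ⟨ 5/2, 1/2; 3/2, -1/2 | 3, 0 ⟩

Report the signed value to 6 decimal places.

+0.447214

√[7·1!4!2!/8! · 3!2!1!2!3!3!] = √(36/5)
  +(−1)^0/∏(0,1,2,1,2,1)! = 1/4  (running 1/4)
  +(−1)^1/∏(1,0,1,0,3,2)! = -1/12  (running 1/6)
⟨..|..⟩ = √(36/5)·(1/6) = +0.447214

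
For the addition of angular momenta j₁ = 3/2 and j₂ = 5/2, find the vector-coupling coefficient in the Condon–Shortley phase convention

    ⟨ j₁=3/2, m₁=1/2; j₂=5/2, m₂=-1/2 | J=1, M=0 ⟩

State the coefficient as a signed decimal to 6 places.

-0.547723  (= −√(3/10))

√[3·3!0!2!/6! · 2!1!2!3!1!1!] = √(6/5)
  +(−1)^1/∏(1,2,0,1,0,1)! = -1/2  (running -1/2)
⟨..|..⟩ = √(6/5)·(-1/2) = -0.547723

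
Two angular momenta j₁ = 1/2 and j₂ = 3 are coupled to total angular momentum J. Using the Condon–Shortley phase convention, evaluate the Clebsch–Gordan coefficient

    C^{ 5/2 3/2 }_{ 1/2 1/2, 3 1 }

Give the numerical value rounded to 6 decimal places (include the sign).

+√(2/7) ≈ +0.534522

√[6·1!0!5!/7! · 1!0!4!2!4!1!] = √(1152/7)
  +(−1)^0/∏(0,1,0,4,0,1)! = 1/24  (running 1/24)
⟨..|..⟩ = √(1152/7)·(1/24) = +0.534522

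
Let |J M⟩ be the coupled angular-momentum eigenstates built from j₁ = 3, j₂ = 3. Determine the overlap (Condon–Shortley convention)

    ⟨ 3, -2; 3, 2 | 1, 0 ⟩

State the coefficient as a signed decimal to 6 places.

+0.377964

j₁+j₂−J=5  J+j₁−j₂=1  J−j₁+j₂=1  j₁+j₂+J+1=8
(j₁±m₁, j₂±m₂, J±M) = (1,5,5,1,1,1)
P² = 900/7
sum k=4..5:
  [4] +1/24 = 1/24
  [5] −1/120 = -1/120
S = 1/30
C² = P²·S² = 1/7 ; C = +0.377964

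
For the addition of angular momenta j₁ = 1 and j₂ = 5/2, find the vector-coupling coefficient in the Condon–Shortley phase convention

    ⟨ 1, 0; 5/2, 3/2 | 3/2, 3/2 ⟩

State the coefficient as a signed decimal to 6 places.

j₁+j₂−J=2  J+j₁−j₂=0  J−j₁+j₂=3  j₁+j₂+J+1=6
(j₁±m₁, j₂±m₂, J±M) = (1,1,4,1,3,0)
P² = 48/5
sum k=1..1:
  [1] −1/6 = -1/6
S = -1/6
C² = P²·S² = 4/15 ; C = -0.516398

−√(4/15) = -0.516398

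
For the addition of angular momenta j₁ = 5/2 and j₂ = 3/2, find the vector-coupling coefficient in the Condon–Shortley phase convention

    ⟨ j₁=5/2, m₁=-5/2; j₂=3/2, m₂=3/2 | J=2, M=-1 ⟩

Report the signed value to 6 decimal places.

√[5·2!3!1!/7! · 0!5!3!0!1!3!] = √(360/7)
  +(−1)^2/∏(2,0,3,1,0,0)! = 1/12  (running 1/12)
⟨..|..⟩ = √(360/7)·(1/12) = +0.597614

+√(5/14) = +0.597614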